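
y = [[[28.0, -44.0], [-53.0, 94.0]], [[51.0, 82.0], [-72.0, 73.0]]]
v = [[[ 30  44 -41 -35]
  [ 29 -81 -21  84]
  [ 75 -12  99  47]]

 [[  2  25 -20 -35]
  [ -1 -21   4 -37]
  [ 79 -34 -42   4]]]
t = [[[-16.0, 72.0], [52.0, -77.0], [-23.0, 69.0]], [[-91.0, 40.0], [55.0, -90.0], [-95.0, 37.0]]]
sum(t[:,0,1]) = 112.0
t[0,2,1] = 69.0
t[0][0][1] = 72.0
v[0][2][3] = 47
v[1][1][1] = -21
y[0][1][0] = -53.0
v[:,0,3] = [-35, -35]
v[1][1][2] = 4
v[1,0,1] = 25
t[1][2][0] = -95.0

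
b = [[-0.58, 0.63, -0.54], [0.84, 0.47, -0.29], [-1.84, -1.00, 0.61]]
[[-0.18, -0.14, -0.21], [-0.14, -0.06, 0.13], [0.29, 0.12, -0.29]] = b @ [[-0.02,  0.03,  0.22],  [-0.16,  -0.14,  -0.09],  [0.16,  0.06,  0.04]]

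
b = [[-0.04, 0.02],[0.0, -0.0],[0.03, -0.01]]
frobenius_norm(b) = 0.05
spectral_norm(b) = 0.05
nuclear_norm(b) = 0.06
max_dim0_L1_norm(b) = 0.07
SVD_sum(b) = [[-0.04, 0.02], [0.0, 0.0], [0.03, -0.01]] + [[0.00, 0.00],[0.00, 0.00],[0.0, 0.0]]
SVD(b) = [[-0.82, -0.58], [0.0, 0.00], [0.58, -0.82]] @ diag([0.054649857042190435, 0.0036596619062625757]) @ [[0.91, -0.4], [-0.4, -0.91]]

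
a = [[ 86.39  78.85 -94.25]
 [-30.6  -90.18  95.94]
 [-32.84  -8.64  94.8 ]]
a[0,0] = 86.39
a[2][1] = -8.64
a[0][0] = 86.39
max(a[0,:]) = 86.39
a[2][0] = -32.84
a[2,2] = 94.8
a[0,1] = 78.85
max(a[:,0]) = 86.39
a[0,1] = 78.85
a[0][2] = -94.25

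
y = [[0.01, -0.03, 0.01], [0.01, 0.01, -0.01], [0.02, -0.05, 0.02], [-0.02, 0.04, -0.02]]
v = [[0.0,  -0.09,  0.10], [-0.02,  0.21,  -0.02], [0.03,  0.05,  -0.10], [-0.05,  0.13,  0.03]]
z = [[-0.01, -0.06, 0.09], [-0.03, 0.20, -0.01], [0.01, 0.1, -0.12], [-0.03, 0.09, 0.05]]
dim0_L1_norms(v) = [0.1, 0.48, 0.25]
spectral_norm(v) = 0.28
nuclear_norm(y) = 0.10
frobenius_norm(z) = 0.30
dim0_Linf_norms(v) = [0.05, 0.21, 0.1]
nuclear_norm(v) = 0.44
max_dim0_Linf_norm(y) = 0.05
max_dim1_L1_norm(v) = 0.25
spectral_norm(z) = 0.26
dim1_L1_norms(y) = [0.05, 0.03, 0.09, 0.08]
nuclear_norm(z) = 0.41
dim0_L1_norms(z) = [0.08, 0.45, 0.27]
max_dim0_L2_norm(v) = 0.27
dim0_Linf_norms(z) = [0.03, 0.2, 0.12]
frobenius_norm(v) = 0.31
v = y + z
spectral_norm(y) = 0.08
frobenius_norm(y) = 0.08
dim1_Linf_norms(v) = [0.1, 0.21, 0.1, 0.13]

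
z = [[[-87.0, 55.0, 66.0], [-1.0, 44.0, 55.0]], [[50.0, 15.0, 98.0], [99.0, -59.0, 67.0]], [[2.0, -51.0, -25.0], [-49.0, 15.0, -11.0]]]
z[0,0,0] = -87.0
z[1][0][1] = 15.0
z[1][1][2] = 67.0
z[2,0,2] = -25.0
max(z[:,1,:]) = 99.0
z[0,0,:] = [-87.0, 55.0, 66.0]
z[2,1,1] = 15.0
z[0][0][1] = 55.0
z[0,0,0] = -87.0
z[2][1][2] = -11.0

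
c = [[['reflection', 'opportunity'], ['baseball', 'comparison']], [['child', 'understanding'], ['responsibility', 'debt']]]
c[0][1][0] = 'baseball'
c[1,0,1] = 'understanding'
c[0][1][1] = 'comparison'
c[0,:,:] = [['reflection', 'opportunity'], ['baseball', 'comparison']]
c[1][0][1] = 'understanding'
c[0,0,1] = 'opportunity'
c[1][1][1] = 'debt'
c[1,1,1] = 'debt'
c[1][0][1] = 'understanding'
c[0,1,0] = 'baseball'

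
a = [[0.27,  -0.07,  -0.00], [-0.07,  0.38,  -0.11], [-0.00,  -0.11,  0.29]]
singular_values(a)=[0.47, 0.28, 0.19]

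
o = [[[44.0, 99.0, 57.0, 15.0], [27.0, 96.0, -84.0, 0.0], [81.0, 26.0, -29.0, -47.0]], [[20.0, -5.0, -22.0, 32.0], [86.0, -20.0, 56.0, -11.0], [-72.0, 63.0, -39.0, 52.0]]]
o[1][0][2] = -22.0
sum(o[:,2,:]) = 35.0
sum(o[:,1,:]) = 150.0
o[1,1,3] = -11.0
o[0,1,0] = 27.0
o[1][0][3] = 32.0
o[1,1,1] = -20.0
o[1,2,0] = -72.0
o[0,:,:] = [[44.0, 99.0, 57.0, 15.0], [27.0, 96.0, -84.0, 0.0], [81.0, 26.0, -29.0, -47.0]]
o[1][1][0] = 86.0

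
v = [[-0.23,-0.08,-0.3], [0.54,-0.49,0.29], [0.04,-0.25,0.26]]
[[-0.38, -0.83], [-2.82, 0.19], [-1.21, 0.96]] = v @ [[-0.77,-1.73], [5.19,0.11], [0.47,4.06]]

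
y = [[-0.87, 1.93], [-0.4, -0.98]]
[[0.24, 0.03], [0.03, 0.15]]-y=[[1.11, -1.90], [0.43, 1.13]]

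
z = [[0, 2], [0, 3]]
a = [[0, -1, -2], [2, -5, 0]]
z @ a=[[4, -10, 0], [6, -15, 0]]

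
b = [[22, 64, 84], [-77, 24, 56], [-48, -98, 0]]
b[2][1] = -98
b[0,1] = 64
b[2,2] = 0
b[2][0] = -48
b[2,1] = -98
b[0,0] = 22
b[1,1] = 24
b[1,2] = 56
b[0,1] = 64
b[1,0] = -77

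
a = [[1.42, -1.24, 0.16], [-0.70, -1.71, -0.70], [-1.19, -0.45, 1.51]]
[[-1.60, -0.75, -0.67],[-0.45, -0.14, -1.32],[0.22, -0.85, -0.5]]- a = [[-3.02, 0.49, -0.83], [0.25, 1.57, -0.62], [1.41, -0.40, -2.01]]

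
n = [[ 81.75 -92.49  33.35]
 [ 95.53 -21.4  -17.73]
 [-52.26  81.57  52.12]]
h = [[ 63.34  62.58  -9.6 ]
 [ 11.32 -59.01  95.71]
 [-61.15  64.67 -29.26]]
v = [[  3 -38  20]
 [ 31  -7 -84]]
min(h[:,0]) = -61.15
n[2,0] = -52.26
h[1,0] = 11.32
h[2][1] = 64.67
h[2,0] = -61.15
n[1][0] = 95.53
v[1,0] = 31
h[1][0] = 11.32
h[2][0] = -61.15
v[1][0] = 31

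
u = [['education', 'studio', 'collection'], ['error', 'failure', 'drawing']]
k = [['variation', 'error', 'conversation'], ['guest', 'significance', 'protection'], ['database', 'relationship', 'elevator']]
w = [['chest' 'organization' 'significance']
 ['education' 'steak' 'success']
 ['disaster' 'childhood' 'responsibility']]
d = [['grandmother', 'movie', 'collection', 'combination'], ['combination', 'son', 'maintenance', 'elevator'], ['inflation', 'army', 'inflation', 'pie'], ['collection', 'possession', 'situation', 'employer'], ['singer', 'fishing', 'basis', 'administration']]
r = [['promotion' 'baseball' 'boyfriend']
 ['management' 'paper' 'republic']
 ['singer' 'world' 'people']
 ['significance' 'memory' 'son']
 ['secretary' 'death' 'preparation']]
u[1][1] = 'failure'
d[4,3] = 'administration'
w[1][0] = 'education'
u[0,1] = 'studio'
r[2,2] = 'people'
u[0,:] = ['education', 'studio', 'collection']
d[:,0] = ['grandmother', 'combination', 'inflation', 'collection', 'singer']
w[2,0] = 'disaster'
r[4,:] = ['secretary', 'death', 'preparation']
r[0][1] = 'baseball'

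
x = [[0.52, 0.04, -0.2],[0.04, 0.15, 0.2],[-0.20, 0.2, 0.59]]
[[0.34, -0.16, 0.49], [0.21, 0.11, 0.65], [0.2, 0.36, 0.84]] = x @ [[0.7, -0.09, 0.95], [0.87, 0.01, 3.16], [0.28, 0.58, 0.67]]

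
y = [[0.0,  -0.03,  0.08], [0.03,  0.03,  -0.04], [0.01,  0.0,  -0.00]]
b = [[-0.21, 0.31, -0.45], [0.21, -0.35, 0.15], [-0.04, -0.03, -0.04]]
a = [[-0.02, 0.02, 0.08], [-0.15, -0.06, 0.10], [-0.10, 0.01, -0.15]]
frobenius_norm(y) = 0.10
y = b @ a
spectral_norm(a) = 0.20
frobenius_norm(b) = 0.73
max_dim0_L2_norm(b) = 0.48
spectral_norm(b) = 0.71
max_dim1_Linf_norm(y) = 0.08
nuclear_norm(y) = 0.13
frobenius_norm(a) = 0.28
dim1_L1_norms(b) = [0.97, 0.71, 0.11]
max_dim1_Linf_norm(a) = 0.15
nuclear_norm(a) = 0.42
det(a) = -0.00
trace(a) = -0.23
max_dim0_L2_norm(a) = 0.2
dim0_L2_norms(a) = [0.18, 0.06, 0.2]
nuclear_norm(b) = 0.94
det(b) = 0.01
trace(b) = -0.60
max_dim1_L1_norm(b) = 0.97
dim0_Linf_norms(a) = [0.15, 0.06, 0.15]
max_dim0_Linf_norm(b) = 0.45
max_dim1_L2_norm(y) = 0.09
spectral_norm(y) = 0.10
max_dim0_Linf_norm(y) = 0.08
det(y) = -0.00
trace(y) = 0.03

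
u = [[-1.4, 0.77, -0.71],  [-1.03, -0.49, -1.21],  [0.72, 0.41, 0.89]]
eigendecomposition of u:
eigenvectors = [[(-0.66+0j), (-0.66-0j), -0.59+0.00j], [-0.47-0.38j, -0.47+0.38j, -0.44+0.00j], [(0.33+0.29j), 0.33-0.29j, (0.68+0j)]]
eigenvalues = [(-0.5+0.74j), (-0.5-0.74j), 0j]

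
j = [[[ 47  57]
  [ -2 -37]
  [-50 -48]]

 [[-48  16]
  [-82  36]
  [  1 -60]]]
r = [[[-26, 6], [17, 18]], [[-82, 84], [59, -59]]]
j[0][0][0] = 47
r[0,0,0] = -26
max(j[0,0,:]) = 57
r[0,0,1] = 6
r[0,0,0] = -26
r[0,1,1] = 18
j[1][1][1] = 36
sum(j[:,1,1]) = -1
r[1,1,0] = 59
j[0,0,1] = 57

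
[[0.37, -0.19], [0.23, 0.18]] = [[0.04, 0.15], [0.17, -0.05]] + [[0.33,-0.34], [0.06,0.23]]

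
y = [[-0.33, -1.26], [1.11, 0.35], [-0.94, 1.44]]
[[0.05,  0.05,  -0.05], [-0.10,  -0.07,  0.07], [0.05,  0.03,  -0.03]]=y @ [[-0.08,-0.06,0.06],[-0.02,-0.02,0.02]]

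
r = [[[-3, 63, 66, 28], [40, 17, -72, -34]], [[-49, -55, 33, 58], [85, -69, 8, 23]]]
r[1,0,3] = 58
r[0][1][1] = 17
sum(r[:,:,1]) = -44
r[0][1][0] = 40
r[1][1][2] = 8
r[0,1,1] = 17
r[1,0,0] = -49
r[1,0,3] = 58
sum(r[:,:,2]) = 35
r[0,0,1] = 63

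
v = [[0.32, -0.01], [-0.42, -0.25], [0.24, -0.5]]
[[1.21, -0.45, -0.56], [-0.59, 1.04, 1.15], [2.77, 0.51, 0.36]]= v @ [[3.66, -1.46, -1.80], [-3.78, -1.72, -1.58]]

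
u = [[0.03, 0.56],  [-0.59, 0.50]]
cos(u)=[[1.17, -0.15],[0.16, 1.04]]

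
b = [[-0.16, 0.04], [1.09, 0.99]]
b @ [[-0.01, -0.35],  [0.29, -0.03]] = [[0.01, 0.05], [0.28, -0.41]]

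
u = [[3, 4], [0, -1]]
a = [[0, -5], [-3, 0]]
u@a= [[-12, -15], [3, 0]]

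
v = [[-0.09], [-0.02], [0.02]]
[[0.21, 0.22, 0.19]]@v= [[-0.02]]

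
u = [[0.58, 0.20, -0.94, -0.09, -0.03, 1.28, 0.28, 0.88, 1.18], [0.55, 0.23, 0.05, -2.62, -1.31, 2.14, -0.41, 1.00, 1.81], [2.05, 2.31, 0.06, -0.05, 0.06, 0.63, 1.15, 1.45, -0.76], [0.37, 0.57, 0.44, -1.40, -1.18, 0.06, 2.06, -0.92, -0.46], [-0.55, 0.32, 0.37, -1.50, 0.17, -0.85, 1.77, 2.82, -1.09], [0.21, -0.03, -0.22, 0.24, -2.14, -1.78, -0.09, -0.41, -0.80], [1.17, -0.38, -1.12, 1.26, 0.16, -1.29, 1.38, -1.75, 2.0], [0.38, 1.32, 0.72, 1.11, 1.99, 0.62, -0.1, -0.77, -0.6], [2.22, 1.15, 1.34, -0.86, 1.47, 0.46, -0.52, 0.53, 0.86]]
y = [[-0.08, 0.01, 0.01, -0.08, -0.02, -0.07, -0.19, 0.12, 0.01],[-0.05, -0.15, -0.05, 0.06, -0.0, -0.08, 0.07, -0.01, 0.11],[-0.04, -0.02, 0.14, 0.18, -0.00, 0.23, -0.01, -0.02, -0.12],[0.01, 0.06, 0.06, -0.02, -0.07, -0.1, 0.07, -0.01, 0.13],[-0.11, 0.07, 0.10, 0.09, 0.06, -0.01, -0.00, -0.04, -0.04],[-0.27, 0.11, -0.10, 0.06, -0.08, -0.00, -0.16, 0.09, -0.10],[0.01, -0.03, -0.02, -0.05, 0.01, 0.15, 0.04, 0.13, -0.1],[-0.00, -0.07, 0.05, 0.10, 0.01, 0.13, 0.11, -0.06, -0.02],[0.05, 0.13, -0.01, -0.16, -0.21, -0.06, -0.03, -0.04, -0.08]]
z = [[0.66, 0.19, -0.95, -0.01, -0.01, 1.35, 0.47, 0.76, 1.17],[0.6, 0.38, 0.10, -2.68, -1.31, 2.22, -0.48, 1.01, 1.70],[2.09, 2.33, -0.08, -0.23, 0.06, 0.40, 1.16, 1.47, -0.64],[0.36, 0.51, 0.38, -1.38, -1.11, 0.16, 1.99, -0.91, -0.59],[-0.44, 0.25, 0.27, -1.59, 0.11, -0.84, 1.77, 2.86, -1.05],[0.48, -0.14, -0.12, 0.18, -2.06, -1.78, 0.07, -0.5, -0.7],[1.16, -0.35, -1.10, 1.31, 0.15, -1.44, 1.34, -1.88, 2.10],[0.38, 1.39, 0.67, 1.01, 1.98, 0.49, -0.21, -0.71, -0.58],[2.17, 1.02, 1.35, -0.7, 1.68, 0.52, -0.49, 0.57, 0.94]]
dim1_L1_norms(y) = [0.59, 0.58, 0.76, 0.53, 0.52, 0.97, 0.54, 0.55, 0.77]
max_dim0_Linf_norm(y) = 0.27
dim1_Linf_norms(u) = [1.28, 2.62, 2.31, 2.06, 2.82, 2.14, 2.0, 1.99, 2.22]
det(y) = 0.00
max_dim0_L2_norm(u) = 4.1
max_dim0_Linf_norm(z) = 2.86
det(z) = 206.79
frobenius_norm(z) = 10.42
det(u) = 34.43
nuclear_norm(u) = 26.32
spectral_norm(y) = 0.48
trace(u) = -0.67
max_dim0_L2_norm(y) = 0.34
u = y + z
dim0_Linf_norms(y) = [0.27, 0.15, 0.14, 0.18, 0.21, 0.23, 0.19, 0.13, 0.13]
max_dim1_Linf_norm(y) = 0.27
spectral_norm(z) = 5.84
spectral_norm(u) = 5.73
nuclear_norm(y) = 2.07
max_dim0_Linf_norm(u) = 2.82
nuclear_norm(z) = 26.56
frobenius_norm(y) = 0.83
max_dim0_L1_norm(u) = 10.53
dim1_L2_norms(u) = [2.27, 4.24, 3.73, 3.05, 3.98, 2.95, 3.87, 2.99, 3.53]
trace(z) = -0.52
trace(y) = -0.15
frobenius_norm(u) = 10.36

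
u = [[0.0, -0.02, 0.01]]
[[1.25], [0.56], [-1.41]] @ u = [[0.00,  -0.02,  0.01], [0.0,  -0.01,  0.01], [0.0,  0.03,  -0.01]]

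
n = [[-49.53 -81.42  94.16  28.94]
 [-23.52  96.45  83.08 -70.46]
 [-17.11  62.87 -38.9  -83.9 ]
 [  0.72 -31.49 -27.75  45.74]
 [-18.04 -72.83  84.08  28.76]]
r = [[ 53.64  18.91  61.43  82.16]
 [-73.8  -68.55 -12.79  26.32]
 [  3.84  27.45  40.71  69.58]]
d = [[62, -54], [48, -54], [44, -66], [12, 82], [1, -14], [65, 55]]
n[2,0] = -17.11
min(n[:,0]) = -49.53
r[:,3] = [82.16, 26.32, 69.58]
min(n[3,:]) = -31.49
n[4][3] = 28.76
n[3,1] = -31.49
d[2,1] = -66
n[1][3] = -70.46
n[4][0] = -18.04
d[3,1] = 82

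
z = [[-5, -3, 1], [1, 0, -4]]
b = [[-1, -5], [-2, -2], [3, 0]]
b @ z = [[0, 3, 19], [8, 6, 6], [-15, -9, 3]]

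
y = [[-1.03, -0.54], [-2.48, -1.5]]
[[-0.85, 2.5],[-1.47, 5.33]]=y@[[2.33, -4.26],[-2.87, 3.49]]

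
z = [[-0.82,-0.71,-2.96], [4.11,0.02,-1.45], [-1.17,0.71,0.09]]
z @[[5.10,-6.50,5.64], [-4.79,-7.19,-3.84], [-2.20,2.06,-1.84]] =[[5.73,4.34,3.55], [24.06,-29.85,25.77], [-9.57,2.69,-9.49]]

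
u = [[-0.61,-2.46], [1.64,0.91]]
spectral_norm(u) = 2.92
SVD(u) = [[0.84, -0.54], [-0.54, -0.84]] @ diag([2.919019708096758, 1.1919412501221351]) @ [[-0.48, -0.88], [-0.88, 0.48]]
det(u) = 3.48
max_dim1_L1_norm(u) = 3.07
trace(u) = 0.30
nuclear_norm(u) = 4.11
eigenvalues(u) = [(0.15+1.86j), (0.15-1.86j)]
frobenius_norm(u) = 3.15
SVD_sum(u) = [[-1.18, -2.15], [0.76, 1.39]] + [[0.57, -0.31],[0.88, -0.48]]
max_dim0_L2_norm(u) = 2.62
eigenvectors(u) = [[(0.77+0j), 0.77-0.00j], [-0.24-0.59j, -0.24+0.59j]]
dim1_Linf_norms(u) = [2.46, 1.64]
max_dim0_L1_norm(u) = 3.37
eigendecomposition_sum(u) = [[-0.30+0.96j, -1.23+0.10j],[0.82-0.07j, 0.46+0.90j]] + [[-0.30-0.96j,(-1.23-0.1j)], [0.82+0.07j,0.46-0.90j]]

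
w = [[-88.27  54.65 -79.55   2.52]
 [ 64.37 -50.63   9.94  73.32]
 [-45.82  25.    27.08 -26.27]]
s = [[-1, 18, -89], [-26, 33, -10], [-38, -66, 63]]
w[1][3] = 73.32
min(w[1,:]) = -50.63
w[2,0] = -45.82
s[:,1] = [18, 33, -66]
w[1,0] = 64.37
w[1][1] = -50.63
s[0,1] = 18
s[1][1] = 33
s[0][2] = -89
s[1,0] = -26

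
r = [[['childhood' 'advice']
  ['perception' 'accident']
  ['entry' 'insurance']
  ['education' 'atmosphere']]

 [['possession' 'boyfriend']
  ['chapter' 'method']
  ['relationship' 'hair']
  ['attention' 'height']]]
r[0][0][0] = 'childhood'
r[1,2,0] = 'relationship'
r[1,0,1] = 'boyfriend'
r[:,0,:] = [['childhood', 'advice'], ['possession', 'boyfriend']]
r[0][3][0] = 'education'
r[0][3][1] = 'atmosphere'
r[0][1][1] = 'accident'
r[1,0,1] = 'boyfriend'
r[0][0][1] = 'advice'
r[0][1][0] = 'perception'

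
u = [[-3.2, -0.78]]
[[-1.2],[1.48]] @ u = [[3.84, 0.94], [-4.74, -1.15]]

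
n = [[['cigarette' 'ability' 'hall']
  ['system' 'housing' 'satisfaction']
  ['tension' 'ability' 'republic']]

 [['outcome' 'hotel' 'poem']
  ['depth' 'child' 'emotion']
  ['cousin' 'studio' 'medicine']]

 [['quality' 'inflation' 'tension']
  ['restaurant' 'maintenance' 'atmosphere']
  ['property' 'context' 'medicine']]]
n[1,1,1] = 'child'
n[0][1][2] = 'satisfaction'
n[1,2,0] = 'cousin'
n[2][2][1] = 'context'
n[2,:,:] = [['quality', 'inflation', 'tension'], ['restaurant', 'maintenance', 'atmosphere'], ['property', 'context', 'medicine']]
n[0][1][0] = 'system'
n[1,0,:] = ['outcome', 'hotel', 'poem']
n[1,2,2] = 'medicine'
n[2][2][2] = 'medicine'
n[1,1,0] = 'depth'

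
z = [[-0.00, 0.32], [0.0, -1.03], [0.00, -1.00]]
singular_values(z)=[1.47, -0.0]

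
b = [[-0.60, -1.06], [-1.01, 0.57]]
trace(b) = -0.03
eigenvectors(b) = [[-0.87,0.51], [-0.49,-0.86]]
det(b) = -1.41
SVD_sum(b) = [[-0.61, -1.05],  [-0.01, -0.01]] + [[0.01, -0.01],  [-1.0, 0.58]]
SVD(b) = [[-1.0,-0.01], [-0.01,1.0]] @ diag([1.218040792700288, 1.159731273751835]) @ [[0.50, 0.86], [-0.86, 0.50]]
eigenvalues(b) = [-1.2, 1.17]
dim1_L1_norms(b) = [1.66, 1.58]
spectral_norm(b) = 1.22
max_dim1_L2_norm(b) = 1.22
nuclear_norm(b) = 2.38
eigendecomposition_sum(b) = [[-0.90,-0.54], [-0.51,-0.31]] + [[0.30, -0.52], [-0.5, 0.88]]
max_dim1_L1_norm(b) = 1.66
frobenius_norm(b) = 1.68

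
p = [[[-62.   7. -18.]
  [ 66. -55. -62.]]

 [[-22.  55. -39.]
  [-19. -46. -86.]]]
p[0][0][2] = -18.0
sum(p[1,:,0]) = -41.0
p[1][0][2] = -39.0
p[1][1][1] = -46.0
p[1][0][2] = -39.0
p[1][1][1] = -46.0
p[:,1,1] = [-55.0, -46.0]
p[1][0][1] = 55.0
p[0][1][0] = 66.0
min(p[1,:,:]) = -86.0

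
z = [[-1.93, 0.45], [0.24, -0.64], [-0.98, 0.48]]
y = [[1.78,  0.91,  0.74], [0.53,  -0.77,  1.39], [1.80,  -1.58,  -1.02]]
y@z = [[-3.94, 0.57], [-2.57, 1.4], [-2.85, 1.33]]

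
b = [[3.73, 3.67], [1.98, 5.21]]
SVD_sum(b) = [[2.72, 4.31], [2.92, 4.62]] + [[1.01, -0.64], [-0.94, 0.59]]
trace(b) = 8.94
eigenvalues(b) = [1.67, 7.27]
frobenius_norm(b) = 7.65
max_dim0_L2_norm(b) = 6.37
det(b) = 12.17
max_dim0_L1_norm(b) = 8.88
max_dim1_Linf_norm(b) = 5.21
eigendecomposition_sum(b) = [[1.06, -1.10], [-0.59, 0.62]] + [[2.67, 4.77],[2.57, 4.59]]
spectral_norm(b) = 7.47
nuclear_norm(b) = 9.10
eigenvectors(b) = [[-0.87, -0.72],[0.49, -0.69]]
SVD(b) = [[-0.68, -0.73], [-0.73, 0.68]] @ diag([7.469479989538529, 1.6288550229788714]) @ [[-0.53, -0.85], [-0.85, 0.53]]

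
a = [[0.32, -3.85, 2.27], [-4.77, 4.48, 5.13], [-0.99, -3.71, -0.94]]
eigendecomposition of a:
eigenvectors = [[(0.6+0j), 0.28-0.54j, (0.28+0.54j)], [(-0.74+0j), -0.03-0.48j, -0.03+0.48j], [(0.3+0j), (0.63+0j), 0.63-0.00j]]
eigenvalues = [(6.24+0j), (-1.19+3.65j), (-1.19-3.65j)]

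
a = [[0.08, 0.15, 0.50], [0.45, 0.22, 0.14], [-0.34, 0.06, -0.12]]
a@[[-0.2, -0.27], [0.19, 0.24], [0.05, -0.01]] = [[0.04, 0.01], [-0.04, -0.07], [0.07, 0.11]]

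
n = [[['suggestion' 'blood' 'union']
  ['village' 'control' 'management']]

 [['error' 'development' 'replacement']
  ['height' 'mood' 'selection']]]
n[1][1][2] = 'selection'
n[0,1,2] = 'management'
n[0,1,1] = 'control'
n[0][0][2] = 'union'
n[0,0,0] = 'suggestion'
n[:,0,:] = [['suggestion', 'blood', 'union'], ['error', 'development', 'replacement']]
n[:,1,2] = ['management', 'selection']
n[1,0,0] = 'error'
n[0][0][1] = 'blood'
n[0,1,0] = 'village'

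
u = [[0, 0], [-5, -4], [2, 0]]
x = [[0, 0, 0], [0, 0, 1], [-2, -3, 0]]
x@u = [[0, 0], [2, 0], [15, 12]]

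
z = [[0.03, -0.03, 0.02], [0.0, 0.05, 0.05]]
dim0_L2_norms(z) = [0.03, 0.06, 0.05]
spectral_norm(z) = 0.07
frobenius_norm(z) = 0.08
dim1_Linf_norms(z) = [0.03, 0.05]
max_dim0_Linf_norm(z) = 0.05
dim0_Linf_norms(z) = [0.03, 0.05, 0.05]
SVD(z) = [[-0.17, 0.99], [0.99, 0.17]] @ diag([0.07132045200874608, 0.04597165567247006]) @ [[-0.07, 0.76, 0.64], [0.64, -0.46, 0.61]]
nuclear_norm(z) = 0.12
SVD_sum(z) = [[0.00, -0.01, -0.01], [-0.01, 0.05, 0.05]] + [[0.03, -0.02, 0.03], [0.01, -0.00, 0.00]]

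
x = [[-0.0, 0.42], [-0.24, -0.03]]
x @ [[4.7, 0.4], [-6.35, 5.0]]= [[-2.67, 2.10], [-0.94, -0.25]]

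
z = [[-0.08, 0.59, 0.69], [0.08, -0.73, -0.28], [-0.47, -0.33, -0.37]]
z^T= [[-0.08, 0.08, -0.47], [0.59, -0.73, -0.33], [0.69, -0.28, -0.37]]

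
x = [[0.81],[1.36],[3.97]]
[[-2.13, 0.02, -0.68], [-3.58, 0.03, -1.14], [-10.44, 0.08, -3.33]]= x@ [[-2.63, 0.02, -0.84]]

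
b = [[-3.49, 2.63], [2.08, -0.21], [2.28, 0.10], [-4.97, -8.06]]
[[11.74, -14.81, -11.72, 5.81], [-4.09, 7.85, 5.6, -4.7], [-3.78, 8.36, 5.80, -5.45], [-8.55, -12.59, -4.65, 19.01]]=b @[[-1.75, 3.7, 2.59, -2.35], [2.14, -0.72, -1.02, -0.91]]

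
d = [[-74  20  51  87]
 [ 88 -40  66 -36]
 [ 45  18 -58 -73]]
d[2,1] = 18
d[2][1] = 18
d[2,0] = 45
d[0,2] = 51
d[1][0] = 88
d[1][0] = 88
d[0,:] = [-74, 20, 51, 87]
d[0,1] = 20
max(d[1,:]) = 88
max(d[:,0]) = 88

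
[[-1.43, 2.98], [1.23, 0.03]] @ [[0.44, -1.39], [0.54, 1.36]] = [[0.98, 6.04], [0.56, -1.67]]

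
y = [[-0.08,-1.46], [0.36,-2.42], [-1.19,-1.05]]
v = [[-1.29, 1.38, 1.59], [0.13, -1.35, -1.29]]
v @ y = [[-1.29, -3.13], [1.04, 4.43]]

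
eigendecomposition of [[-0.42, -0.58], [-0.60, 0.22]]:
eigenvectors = [[-0.86, 0.51], [-0.52, -0.86]]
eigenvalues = [-0.77, 0.57]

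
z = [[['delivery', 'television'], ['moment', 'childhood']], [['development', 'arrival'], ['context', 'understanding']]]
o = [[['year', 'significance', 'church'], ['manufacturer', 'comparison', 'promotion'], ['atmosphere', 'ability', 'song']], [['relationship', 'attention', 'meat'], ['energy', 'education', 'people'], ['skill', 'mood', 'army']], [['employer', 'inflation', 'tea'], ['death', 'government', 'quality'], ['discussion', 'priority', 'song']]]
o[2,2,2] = 'song'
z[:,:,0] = [['delivery', 'moment'], ['development', 'context']]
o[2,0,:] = ['employer', 'inflation', 'tea']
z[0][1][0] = 'moment'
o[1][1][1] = 'education'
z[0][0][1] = 'television'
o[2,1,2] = 'quality'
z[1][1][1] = 'understanding'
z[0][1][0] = 'moment'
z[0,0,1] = 'television'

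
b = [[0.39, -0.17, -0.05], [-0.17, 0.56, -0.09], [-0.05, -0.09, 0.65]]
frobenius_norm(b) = 0.98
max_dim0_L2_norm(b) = 0.66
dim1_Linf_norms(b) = [0.39, 0.56, 0.65]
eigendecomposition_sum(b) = [[0.17, 0.11, 0.05], [0.11, 0.08, 0.03], [0.05, 0.03, 0.01]] + [[0.18, -0.17, -0.22], [-0.17, 0.17, 0.22], [-0.22, 0.22, 0.27]] + [[0.04, -0.11, 0.12], [-0.11, 0.31, -0.34], [0.12, -0.34, 0.36]]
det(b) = 0.12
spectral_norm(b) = 0.72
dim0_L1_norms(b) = [0.61, 0.82, 0.79]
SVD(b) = [[0.24, -0.53, -0.81], [-0.66, 0.52, -0.54], [0.71, 0.66, -0.23]] @ diag([0.7171755262065567, 0.6191335620746724, 0.2636909117187713]) @ [[0.24, -0.66, 0.71], [-0.53, 0.52, 0.66], [-0.81, -0.54, -0.23]]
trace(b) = 1.60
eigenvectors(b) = [[-0.81, -0.53, 0.24], [-0.54, 0.52, -0.66], [-0.23, 0.66, 0.71]]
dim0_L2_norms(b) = [0.43, 0.59, 0.66]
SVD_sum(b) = [[0.04, -0.11, 0.12], [-0.11, 0.31, -0.34], [0.12, -0.34, 0.36]] + [[0.18, -0.17, -0.22], [-0.17, 0.17, 0.22], [-0.22, 0.22, 0.27]] + [[0.17,0.11,0.05], [0.11,0.08,0.03], [0.05,0.03,0.01]]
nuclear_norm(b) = 1.60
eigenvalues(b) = [0.26, 0.62, 0.72]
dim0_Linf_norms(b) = [0.39, 0.56, 0.65]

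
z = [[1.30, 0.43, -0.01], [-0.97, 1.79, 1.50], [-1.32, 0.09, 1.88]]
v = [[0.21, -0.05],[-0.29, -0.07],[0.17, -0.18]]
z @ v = [[0.15, -0.09], [-0.47, -0.35], [0.02, -0.28]]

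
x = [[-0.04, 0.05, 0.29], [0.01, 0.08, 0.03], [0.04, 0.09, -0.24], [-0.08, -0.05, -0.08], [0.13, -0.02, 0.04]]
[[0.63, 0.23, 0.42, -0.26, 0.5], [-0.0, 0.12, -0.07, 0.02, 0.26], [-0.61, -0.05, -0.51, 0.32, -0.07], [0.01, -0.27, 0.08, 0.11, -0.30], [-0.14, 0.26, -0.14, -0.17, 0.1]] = x@[[-1.79, 1.86, -1.72, -0.8, 0.73], [-0.57, 0.94, -1.16, 0.84, 2.62], [2.04, 0.89, 1.42, -1.15, 1.39]]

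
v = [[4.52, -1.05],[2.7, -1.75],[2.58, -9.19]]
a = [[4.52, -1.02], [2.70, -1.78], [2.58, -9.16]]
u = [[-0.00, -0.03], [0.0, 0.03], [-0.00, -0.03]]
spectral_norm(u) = 0.05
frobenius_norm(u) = 0.05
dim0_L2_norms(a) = [5.86, 9.39]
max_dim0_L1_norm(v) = 11.99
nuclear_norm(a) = 14.51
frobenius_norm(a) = 11.07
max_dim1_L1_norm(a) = 11.74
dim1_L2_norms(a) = [4.63, 3.23, 9.52]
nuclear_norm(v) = 14.53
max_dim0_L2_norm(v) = 9.41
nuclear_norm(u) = 0.05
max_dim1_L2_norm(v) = 9.55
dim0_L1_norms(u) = [0.0, 0.09]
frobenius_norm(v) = 11.09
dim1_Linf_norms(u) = [0.03, 0.03, 0.03]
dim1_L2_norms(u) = [0.03, 0.03, 0.03]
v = u + a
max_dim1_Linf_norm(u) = 0.03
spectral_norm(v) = 10.22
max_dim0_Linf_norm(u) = 0.03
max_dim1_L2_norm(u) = 0.03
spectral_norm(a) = 10.19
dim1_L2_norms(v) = [4.64, 3.22, 9.55]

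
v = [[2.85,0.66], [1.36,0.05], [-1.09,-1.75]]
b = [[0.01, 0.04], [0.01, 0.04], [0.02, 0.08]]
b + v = [[2.86, 0.70],[1.37, 0.09],[-1.07, -1.67]]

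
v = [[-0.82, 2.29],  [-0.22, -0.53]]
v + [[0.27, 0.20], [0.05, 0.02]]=[[-0.55, 2.49], [-0.17, -0.51]]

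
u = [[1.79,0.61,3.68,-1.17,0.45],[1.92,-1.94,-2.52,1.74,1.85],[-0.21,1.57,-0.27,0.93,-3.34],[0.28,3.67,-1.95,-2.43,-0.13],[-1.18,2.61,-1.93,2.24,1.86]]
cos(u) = [[0.56, -4.43, 5.12, -3.16, 5.14], [1.99, -1.62, -5.58, -1.56, -0.56], [-3.99, 7.38, -2.87, 5.89, -7.67], [1.09, 1.54, -9.77, 1.22, -4.91], [-3.96, 5.24, 3.31, 4.32, -3.26]]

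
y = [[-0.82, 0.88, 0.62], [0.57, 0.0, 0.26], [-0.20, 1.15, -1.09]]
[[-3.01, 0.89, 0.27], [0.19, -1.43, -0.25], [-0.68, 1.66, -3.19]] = y @ [[0.93,-1.98,-1.06], [-1.65,-0.01,-1.65], [-1.29,-1.17,1.38]]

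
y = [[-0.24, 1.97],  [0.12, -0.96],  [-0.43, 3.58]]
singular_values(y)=[4.23, 0.01]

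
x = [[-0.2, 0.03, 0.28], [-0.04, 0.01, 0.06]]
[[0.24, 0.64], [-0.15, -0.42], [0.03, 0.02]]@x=[[-0.07, 0.01, 0.11], [0.05, -0.01, -0.07], [-0.01, 0.00, 0.01]]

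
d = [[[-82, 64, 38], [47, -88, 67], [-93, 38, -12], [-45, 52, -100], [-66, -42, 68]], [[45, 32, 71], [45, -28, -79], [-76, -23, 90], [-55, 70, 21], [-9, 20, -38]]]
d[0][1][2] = 67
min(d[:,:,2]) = -100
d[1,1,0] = 45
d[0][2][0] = -93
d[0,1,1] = -88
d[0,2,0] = -93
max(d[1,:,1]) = 70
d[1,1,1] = -28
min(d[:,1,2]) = -79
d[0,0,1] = 64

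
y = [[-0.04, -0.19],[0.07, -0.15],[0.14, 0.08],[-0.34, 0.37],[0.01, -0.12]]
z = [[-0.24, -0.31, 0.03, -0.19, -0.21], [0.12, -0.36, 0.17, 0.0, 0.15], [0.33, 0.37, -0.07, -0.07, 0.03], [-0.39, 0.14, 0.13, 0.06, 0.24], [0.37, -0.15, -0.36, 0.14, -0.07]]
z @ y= [[0.05, 0.05], [-0.0, 0.03], [0.03, -0.15], [0.03, 0.06], [-0.12, -0.02]]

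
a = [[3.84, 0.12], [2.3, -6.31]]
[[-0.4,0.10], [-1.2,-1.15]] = a@[[-0.11, 0.02], [0.15, 0.19]]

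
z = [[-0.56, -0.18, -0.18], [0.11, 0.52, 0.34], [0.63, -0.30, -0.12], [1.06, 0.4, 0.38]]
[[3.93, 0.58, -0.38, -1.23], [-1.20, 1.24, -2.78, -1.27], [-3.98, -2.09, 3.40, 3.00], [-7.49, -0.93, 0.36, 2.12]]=z@ [[-6.8, -2.38, 2.9, 4.12], [-1.24, 0.49, -4.12, 1.78], [0.56, 3.68, -2.81, -7.78]]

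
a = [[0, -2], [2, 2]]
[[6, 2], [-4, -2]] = a @ [[1, 0], [-3, -1]]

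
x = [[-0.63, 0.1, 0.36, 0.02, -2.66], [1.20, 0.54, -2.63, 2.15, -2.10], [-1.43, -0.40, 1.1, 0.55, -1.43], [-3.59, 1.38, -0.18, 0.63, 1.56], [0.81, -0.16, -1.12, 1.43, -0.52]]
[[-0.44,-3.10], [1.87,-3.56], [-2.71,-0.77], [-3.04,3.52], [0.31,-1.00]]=x@[[1.25,-0.48], [1.39,-0.22], [-0.21,0.20], [-0.54,0.18], [-0.11,1.3]]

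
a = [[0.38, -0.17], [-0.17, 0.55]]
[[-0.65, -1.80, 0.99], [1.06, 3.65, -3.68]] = a @ [[-1.0, -2.05, -0.44], [1.61, 6.00, -6.83]]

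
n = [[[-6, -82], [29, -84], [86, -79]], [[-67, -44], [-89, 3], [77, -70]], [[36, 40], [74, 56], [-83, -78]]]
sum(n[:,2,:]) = -147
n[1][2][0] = 77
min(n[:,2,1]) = -79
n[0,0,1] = -82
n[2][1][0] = 74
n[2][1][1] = 56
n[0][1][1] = -84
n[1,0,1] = -44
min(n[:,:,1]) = -84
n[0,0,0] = -6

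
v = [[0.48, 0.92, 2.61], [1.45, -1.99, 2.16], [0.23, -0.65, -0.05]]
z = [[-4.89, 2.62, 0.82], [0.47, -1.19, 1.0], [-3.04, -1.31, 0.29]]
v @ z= [[-9.85, -3.26, 2.07],[-14.59, 3.34, -0.17],[-1.28, 1.44, -0.48]]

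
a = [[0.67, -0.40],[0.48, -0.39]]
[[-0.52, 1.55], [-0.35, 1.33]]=a@[[-0.95,1.06],[-0.28,-2.10]]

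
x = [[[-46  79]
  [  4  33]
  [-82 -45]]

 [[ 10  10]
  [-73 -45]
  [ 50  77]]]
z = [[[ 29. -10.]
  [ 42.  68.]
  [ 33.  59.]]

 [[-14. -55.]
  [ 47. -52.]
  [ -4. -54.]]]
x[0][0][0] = -46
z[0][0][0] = 29.0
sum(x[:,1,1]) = -12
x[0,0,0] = -46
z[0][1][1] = 68.0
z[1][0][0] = -14.0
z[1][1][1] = -52.0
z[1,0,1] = -55.0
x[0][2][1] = -45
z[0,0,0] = 29.0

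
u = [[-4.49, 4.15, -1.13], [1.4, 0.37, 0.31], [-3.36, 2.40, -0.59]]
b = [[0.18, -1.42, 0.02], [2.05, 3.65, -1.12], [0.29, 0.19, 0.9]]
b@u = [[-2.86,0.27,-0.66], [-0.33,7.17,-0.52], [-4.06,3.43,-0.80]]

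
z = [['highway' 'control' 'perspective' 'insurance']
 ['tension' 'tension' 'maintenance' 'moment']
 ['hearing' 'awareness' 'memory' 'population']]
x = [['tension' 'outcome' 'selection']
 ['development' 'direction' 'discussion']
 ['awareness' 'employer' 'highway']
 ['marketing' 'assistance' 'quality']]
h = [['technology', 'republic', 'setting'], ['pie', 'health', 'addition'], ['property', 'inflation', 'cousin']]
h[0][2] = 'setting'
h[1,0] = 'pie'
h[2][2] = 'cousin'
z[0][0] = 'highway'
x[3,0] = 'marketing'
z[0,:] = ['highway', 'control', 'perspective', 'insurance']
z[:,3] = ['insurance', 'moment', 'population']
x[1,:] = ['development', 'direction', 'discussion']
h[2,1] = 'inflation'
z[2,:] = ['hearing', 'awareness', 'memory', 'population']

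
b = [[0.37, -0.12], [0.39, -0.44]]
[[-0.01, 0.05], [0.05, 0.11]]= b @ [[-0.1, 0.09], [-0.2, -0.17]]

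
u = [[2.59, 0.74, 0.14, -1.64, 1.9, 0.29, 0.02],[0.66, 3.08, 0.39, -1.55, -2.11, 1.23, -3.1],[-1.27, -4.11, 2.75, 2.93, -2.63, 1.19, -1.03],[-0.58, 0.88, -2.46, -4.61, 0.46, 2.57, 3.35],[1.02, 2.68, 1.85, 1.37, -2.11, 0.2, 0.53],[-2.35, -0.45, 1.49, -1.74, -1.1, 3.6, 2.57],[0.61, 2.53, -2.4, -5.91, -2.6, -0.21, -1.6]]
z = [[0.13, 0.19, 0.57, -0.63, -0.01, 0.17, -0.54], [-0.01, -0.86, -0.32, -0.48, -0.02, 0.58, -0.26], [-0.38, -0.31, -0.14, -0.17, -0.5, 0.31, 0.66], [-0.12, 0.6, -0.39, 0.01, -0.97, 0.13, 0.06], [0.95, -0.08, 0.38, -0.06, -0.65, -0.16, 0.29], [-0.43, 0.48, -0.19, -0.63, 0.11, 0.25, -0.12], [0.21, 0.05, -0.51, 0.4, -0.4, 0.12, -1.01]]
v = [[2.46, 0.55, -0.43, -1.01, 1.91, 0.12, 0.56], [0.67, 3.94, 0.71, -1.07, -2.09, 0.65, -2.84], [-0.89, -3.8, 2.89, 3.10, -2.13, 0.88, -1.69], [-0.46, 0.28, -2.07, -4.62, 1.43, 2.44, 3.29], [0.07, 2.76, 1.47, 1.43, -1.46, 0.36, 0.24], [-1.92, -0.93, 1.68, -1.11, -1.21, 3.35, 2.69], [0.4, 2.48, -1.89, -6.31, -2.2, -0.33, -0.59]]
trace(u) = 3.70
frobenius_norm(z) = 3.05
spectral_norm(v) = 10.45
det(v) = 1851.11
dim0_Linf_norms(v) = [2.46, 3.94, 2.89, 6.31, 2.2, 3.35, 3.29]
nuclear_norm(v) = 32.09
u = v + z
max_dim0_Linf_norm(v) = 6.31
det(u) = 11168.89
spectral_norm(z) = 1.49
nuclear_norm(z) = 7.11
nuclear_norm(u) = 34.40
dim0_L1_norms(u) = [9.08, 14.47, 11.48, 19.75, 12.91, 9.29, 12.2]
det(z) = 0.00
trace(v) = 5.97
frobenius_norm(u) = 15.46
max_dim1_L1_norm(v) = 15.38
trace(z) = -2.27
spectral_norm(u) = 10.60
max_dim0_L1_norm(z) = 2.94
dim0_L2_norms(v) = [3.37, 6.71, 4.68, 8.73, 4.8, 4.32, 5.45]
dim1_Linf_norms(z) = [0.63, 0.86, 0.66, 0.97, 0.95, 0.63, 1.01]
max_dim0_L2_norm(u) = 8.65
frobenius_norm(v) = 15.03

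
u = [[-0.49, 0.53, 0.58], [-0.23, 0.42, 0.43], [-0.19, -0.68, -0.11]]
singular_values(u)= [1.21, 0.56, 0.06]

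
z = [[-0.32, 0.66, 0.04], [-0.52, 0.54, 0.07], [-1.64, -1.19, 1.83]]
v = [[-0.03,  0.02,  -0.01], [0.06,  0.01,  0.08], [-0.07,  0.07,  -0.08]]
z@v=[[0.05, 0.0, 0.05], [0.04, -0.0, 0.04], [-0.15, 0.08, -0.23]]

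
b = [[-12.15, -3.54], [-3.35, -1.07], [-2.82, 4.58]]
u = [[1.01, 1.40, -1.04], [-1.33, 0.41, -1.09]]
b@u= [[-7.56, -18.46, 16.49],[-1.96, -5.13, 4.65],[-8.94, -2.07, -2.06]]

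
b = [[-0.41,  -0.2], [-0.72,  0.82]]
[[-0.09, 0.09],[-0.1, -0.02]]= b@ [[0.19, -0.15], [0.04, -0.16]]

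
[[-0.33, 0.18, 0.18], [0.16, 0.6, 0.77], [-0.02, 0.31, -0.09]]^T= [[-0.33, 0.16, -0.02], [0.18, 0.60, 0.31], [0.18, 0.77, -0.09]]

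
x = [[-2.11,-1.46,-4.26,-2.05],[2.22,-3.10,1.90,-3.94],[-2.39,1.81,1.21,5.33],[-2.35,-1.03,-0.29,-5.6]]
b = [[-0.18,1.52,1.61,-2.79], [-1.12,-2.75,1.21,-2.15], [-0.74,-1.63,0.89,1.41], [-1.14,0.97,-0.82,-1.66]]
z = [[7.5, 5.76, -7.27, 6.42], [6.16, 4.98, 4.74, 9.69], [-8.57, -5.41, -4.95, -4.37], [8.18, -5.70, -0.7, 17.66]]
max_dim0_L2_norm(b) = 4.14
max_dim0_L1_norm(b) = 8.01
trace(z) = 25.19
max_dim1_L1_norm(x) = 11.16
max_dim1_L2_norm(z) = 20.29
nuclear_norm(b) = 11.16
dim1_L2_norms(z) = [13.55, 13.38, 12.1, 20.29]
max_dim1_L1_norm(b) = 7.23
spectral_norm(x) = 9.67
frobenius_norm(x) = 11.81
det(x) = -289.61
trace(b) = -3.70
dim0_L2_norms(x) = [4.54, 4.01, 4.83, 8.92]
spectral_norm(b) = 4.44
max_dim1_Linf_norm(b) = 2.79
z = x @ b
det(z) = -9143.97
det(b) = 31.61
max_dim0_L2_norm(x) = 8.92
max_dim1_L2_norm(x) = 6.23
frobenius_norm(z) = 30.34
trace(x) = -9.60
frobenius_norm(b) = 6.27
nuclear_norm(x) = 20.25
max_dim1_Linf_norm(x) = 5.6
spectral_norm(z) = 25.83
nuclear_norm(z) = 50.79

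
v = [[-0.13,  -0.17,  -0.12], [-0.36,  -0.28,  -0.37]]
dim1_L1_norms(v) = [0.42, 1.01]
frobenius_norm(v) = 0.64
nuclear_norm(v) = 0.69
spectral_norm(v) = 0.63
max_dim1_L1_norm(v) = 1.01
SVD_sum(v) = [[-0.14, -0.12, -0.15], [-0.35, -0.3, -0.36]] + [[0.01, -0.05, 0.03], [-0.01, 0.02, -0.01]]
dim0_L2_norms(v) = [0.38, 0.33, 0.39]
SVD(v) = [[-0.38, -0.93], [-0.93, 0.38]] @ diag([0.6335368330794995, 0.0610825763339968]) @ [[0.60, 0.51, 0.61], [-0.25, 0.85, -0.46]]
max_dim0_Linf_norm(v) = 0.37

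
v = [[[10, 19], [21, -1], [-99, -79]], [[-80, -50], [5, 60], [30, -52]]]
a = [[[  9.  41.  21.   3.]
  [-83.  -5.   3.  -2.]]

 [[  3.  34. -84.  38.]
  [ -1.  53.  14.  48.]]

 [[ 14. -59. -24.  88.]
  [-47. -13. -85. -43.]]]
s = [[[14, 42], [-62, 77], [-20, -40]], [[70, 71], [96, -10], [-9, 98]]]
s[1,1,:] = [96, -10]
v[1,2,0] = 30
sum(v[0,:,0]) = -68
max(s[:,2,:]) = 98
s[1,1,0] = 96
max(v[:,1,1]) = 60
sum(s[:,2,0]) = -29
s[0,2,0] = -20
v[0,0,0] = 10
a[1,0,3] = 38.0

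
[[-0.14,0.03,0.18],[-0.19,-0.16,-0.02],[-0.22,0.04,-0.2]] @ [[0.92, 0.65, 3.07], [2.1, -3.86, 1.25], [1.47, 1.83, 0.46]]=[[0.20, 0.12, -0.31], [-0.54, 0.46, -0.79], [-0.41, -0.66, -0.72]]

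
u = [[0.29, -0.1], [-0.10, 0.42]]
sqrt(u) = [[0.53, -0.09], [-0.09, 0.64]]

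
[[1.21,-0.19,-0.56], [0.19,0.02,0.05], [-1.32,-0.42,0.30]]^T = [[1.21, 0.19, -1.32], [-0.19, 0.02, -0.42], [-0.56, 0.05, 0.3]]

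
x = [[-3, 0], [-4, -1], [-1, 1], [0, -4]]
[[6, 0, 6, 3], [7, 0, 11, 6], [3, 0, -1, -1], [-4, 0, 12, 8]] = x @ [[-2, 0, -2, -1], [1, 0, -3, -2]]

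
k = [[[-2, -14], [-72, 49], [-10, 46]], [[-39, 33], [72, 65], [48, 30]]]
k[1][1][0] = 72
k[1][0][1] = 33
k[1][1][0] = 72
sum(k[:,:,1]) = 209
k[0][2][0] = -10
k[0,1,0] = -72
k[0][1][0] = -72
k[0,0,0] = -2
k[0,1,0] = -72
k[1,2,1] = 30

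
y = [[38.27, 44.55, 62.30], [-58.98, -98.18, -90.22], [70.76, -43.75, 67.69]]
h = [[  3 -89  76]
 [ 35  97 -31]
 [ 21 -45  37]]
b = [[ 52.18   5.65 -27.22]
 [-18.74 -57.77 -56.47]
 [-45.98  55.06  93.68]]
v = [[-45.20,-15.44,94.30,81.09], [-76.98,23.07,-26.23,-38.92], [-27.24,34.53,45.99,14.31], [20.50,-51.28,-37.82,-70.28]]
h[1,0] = 35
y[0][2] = 62.3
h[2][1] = -45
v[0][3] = 81.09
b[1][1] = -57.77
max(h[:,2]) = 76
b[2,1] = 55.06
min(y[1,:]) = -98.18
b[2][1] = 55.06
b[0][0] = 52.18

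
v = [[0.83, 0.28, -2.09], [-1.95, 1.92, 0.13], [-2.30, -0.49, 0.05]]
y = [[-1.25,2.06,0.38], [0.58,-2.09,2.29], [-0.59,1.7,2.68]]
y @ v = [[-5.93, 3.42, 2.9], [-0.71, -4.97, -1.37], [-9.97, 1.79, 1.59]]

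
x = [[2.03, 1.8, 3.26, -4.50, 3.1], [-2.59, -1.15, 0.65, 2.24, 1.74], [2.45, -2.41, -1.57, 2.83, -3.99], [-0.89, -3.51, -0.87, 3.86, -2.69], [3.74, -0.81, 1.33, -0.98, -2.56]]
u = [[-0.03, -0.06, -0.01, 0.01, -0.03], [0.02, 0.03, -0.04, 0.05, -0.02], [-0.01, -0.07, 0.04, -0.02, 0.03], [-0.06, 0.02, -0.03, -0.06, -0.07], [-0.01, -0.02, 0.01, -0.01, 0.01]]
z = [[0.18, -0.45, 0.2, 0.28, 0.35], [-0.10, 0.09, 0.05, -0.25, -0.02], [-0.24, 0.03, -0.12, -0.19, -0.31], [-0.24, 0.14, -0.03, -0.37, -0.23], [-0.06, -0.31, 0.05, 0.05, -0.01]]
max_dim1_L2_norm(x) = 6.92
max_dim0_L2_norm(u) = 0.1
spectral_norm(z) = 0.96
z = x @ u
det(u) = -0.00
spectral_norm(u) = 0.12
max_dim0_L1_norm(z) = 1.14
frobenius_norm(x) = 12.75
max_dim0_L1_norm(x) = 14.41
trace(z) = -0.23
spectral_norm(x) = 10.30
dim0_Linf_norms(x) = [3.74, 3.51, 3.26, 4.5, 3.99]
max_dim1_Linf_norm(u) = 0.07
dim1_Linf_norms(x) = [4.5, 2.59, 3.99, 3.86, 3.74]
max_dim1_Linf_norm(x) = 4.5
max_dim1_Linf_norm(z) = 0.45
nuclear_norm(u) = 0.32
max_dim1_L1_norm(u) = 0.24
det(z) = -0.00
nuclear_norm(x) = 21.31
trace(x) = 0.61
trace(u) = -0.01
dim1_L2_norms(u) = [0.07, 0.08, 0.09, 0.12, 0.03]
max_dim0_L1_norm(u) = 0.2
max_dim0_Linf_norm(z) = 0.45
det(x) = 72.88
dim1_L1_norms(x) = [14.69, 8.37, 13.25, 11.82, 9.42]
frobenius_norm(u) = 0.18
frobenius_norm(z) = 1.07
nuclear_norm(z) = 1.62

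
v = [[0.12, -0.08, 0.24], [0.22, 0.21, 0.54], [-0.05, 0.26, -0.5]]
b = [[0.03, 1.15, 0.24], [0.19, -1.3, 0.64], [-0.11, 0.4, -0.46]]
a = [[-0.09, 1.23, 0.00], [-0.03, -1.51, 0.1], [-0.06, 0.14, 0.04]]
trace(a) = -1.56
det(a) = 0.00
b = v + a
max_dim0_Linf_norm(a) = 1.51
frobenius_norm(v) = 0.88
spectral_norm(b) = 1.84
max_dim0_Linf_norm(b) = 1.3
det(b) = 0.01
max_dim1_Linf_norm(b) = 1.3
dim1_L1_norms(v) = [0.44, 0.97, 0.81]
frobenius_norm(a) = 1.96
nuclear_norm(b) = 2.56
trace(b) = -1.73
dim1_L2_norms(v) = [0.28, 0.62, 0.57]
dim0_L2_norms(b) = [0.22, 1.78, 0.82]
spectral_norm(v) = 0.81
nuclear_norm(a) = 2.09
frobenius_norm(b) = 1.97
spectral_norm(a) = 1.95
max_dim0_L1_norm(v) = 1.28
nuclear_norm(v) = 1.23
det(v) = -0.02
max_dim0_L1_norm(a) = 2.88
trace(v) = -0.17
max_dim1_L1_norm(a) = 1.64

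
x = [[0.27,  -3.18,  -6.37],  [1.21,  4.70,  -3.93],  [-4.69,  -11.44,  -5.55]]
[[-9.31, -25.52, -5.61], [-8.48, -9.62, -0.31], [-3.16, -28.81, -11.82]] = x@[[-0.39, -0.39, 0.79], [-0.35, 0.98, 0.35], [1.62, 3.5, 0.74]]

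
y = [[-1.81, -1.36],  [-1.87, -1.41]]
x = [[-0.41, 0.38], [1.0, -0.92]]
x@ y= [[0.03, 0.02], [-0.09, -0.06]]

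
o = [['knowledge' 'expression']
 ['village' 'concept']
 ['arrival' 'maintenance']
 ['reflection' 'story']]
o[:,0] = ['knowledge', 'village', 'arrival', 'reflection']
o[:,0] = ['knowledge', 'village', 'arrival', 'reflection']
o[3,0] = 'reflection'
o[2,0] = 'arrival'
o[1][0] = 'village'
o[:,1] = ['expression', 'concept', 'maintenance', 'story']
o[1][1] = 'concept'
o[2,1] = 'maintenance'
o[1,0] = 'village'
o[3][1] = 'story'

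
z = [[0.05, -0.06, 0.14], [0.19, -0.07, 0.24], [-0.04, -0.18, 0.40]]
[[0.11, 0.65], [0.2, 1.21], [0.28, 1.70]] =z @ [[0.15, 0.93], [-0.06, -0.34], [0.69, 4.2]]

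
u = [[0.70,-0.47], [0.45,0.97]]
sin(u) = [[0.72,  -0.33], [0.31,  0.91]]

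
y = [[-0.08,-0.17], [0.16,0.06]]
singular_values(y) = [0.24, 0.1]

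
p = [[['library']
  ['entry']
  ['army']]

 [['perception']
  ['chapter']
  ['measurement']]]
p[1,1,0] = 'chapter'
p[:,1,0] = ['entry', 'chapter']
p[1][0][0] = 'perception'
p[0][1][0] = 'entry'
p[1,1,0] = 'chapter'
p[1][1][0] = 'chapter'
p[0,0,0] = 'library'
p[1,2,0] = 'measurement'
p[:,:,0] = [['library', 'entry', 'army'], ['perception', 'chapter', 'measurement']]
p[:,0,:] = [['library'], ['perception']]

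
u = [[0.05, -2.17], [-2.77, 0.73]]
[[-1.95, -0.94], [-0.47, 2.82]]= u@[[0.41, -0.91], [0.91, 0.41]]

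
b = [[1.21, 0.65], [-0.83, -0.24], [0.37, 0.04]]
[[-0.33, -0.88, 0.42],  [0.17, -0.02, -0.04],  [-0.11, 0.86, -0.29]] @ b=[[0.49,  0.01], [0.21,  0.11], [-0.95,  -0.29]]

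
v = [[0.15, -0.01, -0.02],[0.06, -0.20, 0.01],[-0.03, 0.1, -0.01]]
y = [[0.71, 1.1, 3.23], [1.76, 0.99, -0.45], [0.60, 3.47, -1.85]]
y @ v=[[0.08,0.1,-0.04], [0.34,-0.26,-0.02], [0.35,-0.89,0.04]]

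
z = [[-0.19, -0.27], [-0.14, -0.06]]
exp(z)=[[0.84, -0.24], [-0.12, 0.96]]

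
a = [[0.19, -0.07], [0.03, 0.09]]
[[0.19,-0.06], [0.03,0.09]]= a@[[0.99, 0.02], [0.02, 0.97]]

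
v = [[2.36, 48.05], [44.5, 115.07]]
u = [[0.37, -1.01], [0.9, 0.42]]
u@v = [[-44.07, -98.44], [20.81, 91.57]]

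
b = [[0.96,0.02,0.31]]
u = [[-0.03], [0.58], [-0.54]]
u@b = [[-0.03, -0.0, -0.01],  [0.56, 0.01, 0.18],  [-0.52, -0.01, -0.17]]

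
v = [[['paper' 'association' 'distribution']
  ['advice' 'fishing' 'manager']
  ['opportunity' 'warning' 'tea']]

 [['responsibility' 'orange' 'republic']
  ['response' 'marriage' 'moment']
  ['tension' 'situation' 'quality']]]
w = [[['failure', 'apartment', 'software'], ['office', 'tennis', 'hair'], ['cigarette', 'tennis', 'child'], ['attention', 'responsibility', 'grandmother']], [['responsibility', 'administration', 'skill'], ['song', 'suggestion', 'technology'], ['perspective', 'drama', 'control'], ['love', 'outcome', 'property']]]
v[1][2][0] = 'tension'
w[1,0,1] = 'administration'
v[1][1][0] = 'response'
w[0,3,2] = 'grandmother'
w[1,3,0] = 'love'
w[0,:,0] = ['failure', 'office', 'cigarette', 'attention']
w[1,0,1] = 'administration'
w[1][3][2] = 'property'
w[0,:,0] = ['failure', 'office', 'cigarette', 'attention']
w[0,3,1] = 'responsibility'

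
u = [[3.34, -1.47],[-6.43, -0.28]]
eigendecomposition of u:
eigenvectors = [[0.64, 0.26],[-0.77, 0.96]]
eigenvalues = [5.1, -2.04]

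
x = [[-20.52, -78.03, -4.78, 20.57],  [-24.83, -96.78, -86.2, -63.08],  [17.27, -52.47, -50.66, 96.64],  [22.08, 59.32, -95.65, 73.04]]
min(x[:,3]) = -63.08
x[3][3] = 73.04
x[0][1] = -78.03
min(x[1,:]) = -96.78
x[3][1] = 59.32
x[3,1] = 59.32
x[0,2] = -4.78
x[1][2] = -86.2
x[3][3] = 73.04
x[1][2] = -86.2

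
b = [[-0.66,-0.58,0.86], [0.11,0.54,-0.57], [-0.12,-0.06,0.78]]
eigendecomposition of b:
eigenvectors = [[0.99, 0.54, -0.45], [-0.05, -0.76, 0.89], [0.09, 0.35, -0.0]]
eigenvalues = [-0.55, 0.73, 0.49]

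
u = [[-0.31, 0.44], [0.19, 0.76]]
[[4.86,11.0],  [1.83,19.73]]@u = [[0.58, 10.50], [3.18, 15.8]]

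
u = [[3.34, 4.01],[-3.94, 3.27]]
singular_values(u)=[5.22, 5.12]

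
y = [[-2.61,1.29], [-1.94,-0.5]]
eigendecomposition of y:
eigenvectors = [[(-0.42+0.47j), -0.42-0.47j], [(-0.77+0j), (-0.77-0j)]]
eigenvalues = [(-1.56+1.18j), (-1.56-1.18j)]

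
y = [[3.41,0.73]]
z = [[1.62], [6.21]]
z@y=[[5.52, 1.18], [21.18, 4.53]]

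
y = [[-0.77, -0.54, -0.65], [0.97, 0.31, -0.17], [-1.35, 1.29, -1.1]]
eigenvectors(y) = [[(-0.44+0j), (0.45-0.1j), (0.45+0.1j)], [0.12+0.00j, (-0.19-0.57j), (-0.19+0.57j)], [(-0.89+0j), (-0.65+0j), (-0.65-0j)]]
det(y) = -1.69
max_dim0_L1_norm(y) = 3.09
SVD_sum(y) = [[-0.5, 0.29, -0.35], [0.37, -0.21, 0.26], [-1.58, 0.90, -1.09]] + [[-0.43, -0.7, 0.05], [0.41, 0.66, -0.05], [0.24, 0.38, -0.03]] + [[0.17, -0.13, -0.35],[0.18, -0.14, -0.38],[-0.01, 0.01, 0.02]]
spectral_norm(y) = 2.28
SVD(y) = [[-0.3,0.67,-0.68], [0.22,-0.64,-0.73], [-0.93,-0.37,0.04]] @ diag([2.2817202374823053, 1.2229908117714172, 0.6062559131145712]) @ [[0.74,-0.43,0.52],[-0.53,-0.85,0.06],[-0.41,0.32,0.85]]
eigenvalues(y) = [(-1.94+0j), (0.19+0.91j), (0.19-0.91j)]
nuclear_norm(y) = 4.11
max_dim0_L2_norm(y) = 1.83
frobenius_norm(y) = 2.66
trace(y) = -1.56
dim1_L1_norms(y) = [1.96, 1.45, 3.74]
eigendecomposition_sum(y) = [[(-0.76+0j), (0.14-0j), -0.56-0.00j], [(0.21-0j), (-0.04+0j), 0.16+0.00j], [(-1.55+0j), (0.28-0j), -1.14-0.00j]] + [[-0.00+0.29j, -0.34+0.10j, -0.04-0.13j], [(0.38-0.03j), 0.17+0.43j, -0.16+0.07j], [0.10-0.40j, (0.5-0.04j), 0.02+0.19j]] + [[(-0-0.29j), -0.34-0.10j, -0.04+0.13j],[0.38+0.03j, (0.17-0.43j), -0.16-0.07j],[(0.1+0.4j), 0.50+0.04j, (0.02-0.19j)]]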